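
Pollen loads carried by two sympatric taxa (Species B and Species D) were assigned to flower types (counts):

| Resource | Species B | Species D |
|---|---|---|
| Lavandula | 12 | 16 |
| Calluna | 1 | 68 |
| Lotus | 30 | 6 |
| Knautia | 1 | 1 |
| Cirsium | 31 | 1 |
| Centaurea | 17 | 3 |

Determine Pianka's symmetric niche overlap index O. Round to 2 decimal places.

Proportions for Species B (n=92): 12/92=0.1304, 1/92=0.0109, 30/92=0.3261, 1/92=0.0109, 31/92=0.3370, 17/92=0.1848
Proportions for Species D (n=95): 16/95=0.1684, 68/95=0.7158, 6/95=0.0632, 1/95=0.0105, 1/95=0.0105, 3/95=0.0316
Σ p₁ᵢp₂ᵢ = 0.021959 + 0.007802 + 0.020610 + 0.000114 + 0.003539 + 0.005840 = 0.059864
Σp_1ᵢ² = 0.1304² + 0.0109² + 0.3261² + 0.0109² + 0.3370² + 0.1848² = 0.017004 + 0.000119 + 0.106341 + 0.000119 + 0.113569 + 0.034151 = 0.271303
Σp_2ᵢ² = 0.1684² + 0.7158² + 0.0632² + 0.0105² + 0.0105² + 0.0316² = 0.028359 + 0.512370 + 0.003994 + 0.000110 + 0.000110 + 0.000999 = 0.545942
O = 0.059864 / √(0.271303 × 0.545942) = 0.059864 / 0.3848580 = 0.1555

0.16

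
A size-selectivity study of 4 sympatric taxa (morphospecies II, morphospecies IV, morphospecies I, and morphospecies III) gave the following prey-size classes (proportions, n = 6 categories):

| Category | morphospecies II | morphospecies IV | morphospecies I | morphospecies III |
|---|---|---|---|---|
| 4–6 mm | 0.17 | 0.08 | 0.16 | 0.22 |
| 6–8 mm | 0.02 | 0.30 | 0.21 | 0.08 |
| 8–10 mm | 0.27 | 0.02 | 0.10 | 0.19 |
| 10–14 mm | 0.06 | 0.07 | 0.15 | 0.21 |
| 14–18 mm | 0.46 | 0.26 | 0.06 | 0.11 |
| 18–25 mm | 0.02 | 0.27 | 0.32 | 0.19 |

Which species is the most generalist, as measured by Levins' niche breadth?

Σp_IIᵢ² = 0.17² + 0.02² + 0.27² + 0.06² + 0.46² + 0.02² = 0.0289 + 0.0004 + 0.0729 + 0.0036 + 0.2116 + 0.0004 = 0.3178
B_II = 1 / 0.3178 = 3.1466
Σp_IVᵢ² = 0.08² + 0.30² + 0.02² + 0.07² + 0.26² + 0.27² = 0.0064 + 0.0900 + 0.0004 + 0.0049 + 0.0676 + 0.0729 = 0.2422
B_IV = 1 / 0.2422 = 4.1288
Σp_Iᵢ² = 0.16² + 0.21² + 0.10² + 0.15² + 0.06² + 0.32² = 0.0256 + 0.0441 + 0.0100 + 0.0225 + 0.0036 + 0.1024 = 0.2082
B_I = 1 / 0.2082 = 4.8031
Σp_IIIᵢ² = 0.22² + 0.08² + 0.19² + 0.21² + 0.11² + 0.19² = 0.0484 + 0.0064 + 0.0361 + 0.0441 + 0.0121 + 0.0361 = 0.1832
B_III = 1 / 0.1832 = 5.4585
Highest B → broadest niche (most generalist): morphospecies III (B = 5.46).

morphospecies III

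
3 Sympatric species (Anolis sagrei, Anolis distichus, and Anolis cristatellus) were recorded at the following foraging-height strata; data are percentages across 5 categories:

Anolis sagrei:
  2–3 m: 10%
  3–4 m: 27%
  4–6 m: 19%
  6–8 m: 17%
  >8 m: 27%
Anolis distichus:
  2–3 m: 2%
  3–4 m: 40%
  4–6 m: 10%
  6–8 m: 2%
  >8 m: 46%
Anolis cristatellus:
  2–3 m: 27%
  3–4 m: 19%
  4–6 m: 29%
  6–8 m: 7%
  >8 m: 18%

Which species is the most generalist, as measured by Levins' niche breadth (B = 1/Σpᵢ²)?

Convert percentages to proportions (divide by 100).
Σp_sagrᵢ² = 0.10² + 0.27² + 0.19² + 0.17² + 0.27² = 0.0100 + 0.0729 + 0.0361 + 0.0289 + 0.0729 = 0.2208
B_sagr = 1 / 0.2208 = 4.5290
Σp_distᵢ² = 0.02² + 0.40² + 0.10² + 0.02² + 0.46² = 0.0004 + 0.1600 + 0.0100 + 0.0004 + 0.2116 = 0.3824
B_dist = 1 / 0.3824 = 2.6151
Σp_crisᵢ² = 0.27² + 0.19² + 0.29² + 0.07² + 0.18² = 0.0729 + 0.0361 + 0.0841 + 0.0049 + 0.0324 = 0.2304
B_cris = 1 / 0.2304 = 4.3403
Highest B → broadest niche (most generalist): Anolis sagrei (B = 4.53).

Anolis sagrei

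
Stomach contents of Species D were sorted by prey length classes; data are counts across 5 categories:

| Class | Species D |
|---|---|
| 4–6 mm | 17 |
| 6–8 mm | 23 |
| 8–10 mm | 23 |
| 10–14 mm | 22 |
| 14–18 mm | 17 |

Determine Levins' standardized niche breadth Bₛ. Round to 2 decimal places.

Proportions for Species D (n=102): 17/102=0.1667, 23/102=0.2255, 23/102=0.2255, 22/102=0.2157, 17/102=0.1667
Σpᵢ² = 0.1667² + 0.2255² + 0.2255² + 0.2157² + 0.1667² = 0.027789 + 0.050850 + 0.050850 + 0.046526 + 0.027789 = 0.203804
B = 1 / 0.203804 = 4.9067
Bₛ = (B − 1)/(n − 1) = (4.9067 − 1)/(5 − 1) = 3.9067/4 = 0.9767

0.98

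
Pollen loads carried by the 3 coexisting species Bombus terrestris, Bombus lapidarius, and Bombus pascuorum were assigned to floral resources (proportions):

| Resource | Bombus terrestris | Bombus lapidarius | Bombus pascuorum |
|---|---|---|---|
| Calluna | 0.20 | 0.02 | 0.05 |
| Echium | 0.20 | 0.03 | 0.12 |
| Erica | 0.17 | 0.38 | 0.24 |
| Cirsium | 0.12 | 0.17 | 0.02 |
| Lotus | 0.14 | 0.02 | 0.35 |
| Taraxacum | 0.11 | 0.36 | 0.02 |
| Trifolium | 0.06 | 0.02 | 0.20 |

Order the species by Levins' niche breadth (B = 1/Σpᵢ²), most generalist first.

Σp_terrᵢ² = 0.20² + 0.20² + 0.17² + 0.12² + 0.14² + 0.11² + 0.06² = 0.0400 + 0.0400 + 0.0289 + 0.0144 + 0.0196 + 0.0121 + 0.0036 = 0.1586
B_terr = 1 / 0.1586 = 6.3052
Σp_lapiᵢ² = 0.02² + 0.03² + 0.38² + 0.17² + 0.02² + 0.36² + 0.02² = 0.0004 + 0.0009 + 0.1444 + 0.0289 + 0.0004 + 0.1296 + 0.0004 = 0.3050
B_lapi = 1 / 0.3050 = 3.2787
Σp_pascᵢ² = 0.05² + 0.12² + 0.24² + 0.02² + 0.35² + 0.02² + 0.20² = 0.0025 + 0.0144 + 0.0576 + 0.0004 + 0.1225 + 0.0004 + 0.0400 = 0.2378
B_pasc = 1 / 0.2378 = 4.2052
Ranking by B (broadest → narrowest): Bombus terrestris (6.31) > Bombus pascuorum (4.21) > Bombus lapidarius (3.28)

Bombus terrestris > Bombus pascuorum > Bombus lapidarius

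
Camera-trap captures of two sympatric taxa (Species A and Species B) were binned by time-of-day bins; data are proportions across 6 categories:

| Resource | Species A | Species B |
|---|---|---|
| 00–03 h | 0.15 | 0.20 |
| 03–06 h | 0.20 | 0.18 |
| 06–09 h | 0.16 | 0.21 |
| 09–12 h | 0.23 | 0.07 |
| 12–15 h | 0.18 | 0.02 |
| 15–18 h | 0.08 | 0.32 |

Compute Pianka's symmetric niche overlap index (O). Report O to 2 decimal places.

0.72

Σ p₁ᵢp₂ᵢ = 0.0300 + 0.0360 + 0.0336 + 0.0161 + 0.0036 + 0.0256 = 0.1449
Σp_1ᵢ² = 0.15² + 0.20² + 0.16² + 0.23² + 0.18² + 0.08² = 0.0225 + 0.0400 + 0.0256 + 0.0529 + 0.0324 + 0.0064 = 0.1798
Σp_2ᵢ² = 0.20² + 0.18² + 0.21² + 0.07² + 0.02² + 0.32² = 0.0400 + 0.0324 + 0.0441 + 0.0049 + 0.0004 + 0.1024 = 0.2242
O = 0.1449 / √(0.1798 × 0.2242) = 0.1449 / 0.20078 = 0.7217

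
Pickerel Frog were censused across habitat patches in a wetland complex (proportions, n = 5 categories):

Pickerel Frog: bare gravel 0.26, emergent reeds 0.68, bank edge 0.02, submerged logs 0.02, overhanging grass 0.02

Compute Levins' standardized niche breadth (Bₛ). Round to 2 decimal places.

Σpᵢ² = 0.26² + 0.68² + 0.02² + 0.02² + 0.02² = 0.0676 + 0.4624 + 0.0004 + 0.0004 + 0.0004 = 0.5312
B = 1 / 0.5312 = 1.8825
Bₛ = (B − 1)/(n − 1) = (1.8825 − 1)/(5 − 1) = 0.8825/4 = 0.2206

0.22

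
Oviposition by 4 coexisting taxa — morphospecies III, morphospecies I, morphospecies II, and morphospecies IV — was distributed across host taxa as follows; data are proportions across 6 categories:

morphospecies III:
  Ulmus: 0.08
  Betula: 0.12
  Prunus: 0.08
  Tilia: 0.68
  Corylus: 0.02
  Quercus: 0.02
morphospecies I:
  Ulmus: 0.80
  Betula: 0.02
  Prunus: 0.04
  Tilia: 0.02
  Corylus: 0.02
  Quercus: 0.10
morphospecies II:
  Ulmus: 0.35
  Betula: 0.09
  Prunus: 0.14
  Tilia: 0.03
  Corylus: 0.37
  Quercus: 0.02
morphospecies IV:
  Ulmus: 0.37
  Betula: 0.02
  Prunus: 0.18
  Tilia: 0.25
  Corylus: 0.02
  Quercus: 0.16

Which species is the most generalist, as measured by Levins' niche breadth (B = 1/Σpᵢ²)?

morphospecies IV

Σp_IIIᵢ² = 0.08² + 0.12² + 0.08² + 0.68² + 0.02² + 0.02² = 0.0064 + 0.0144 + 0.0064 + 0.4624 + 0.0004 + 0.0004 = 0.4904
B_III = 1 / 0.4904 = 2.0392
Σp_Iᵢ² = 0.80² + 0.02² + 0.04² + 0.02² + 0.02² + 0.10² = 0.6400 + 0.0004 + 0.0016 + 0.0004 + 0.0004 + 0.0100 = 0.6528
B_I = 1 / 0.6528 = 1.5319
Σp_IIᵢ² = 0.35² + 0.09² + 0.14² + 0.03² + 0.37² + 0.02² = 0.1225 + 0.0081 + 0.0196 + 0.0009 + 0.1369 + 0.0004 = 0.2884
B_II = 1 / 0.2884 = 3.4674
Σp_IVᵢ² = 0.37² + 0.02² + 0.18² + 0.25² + 0.02² + 0.16² = 0.1369 + 0.0004 + 0.0324 + 0.0625 + 0.0004 + 0.0256 = 0.2582
B_IV = 1 / 0.2582 = 3.8730
Highest B → broadest niche (most generalist): morphospecies IV (B = 3.87).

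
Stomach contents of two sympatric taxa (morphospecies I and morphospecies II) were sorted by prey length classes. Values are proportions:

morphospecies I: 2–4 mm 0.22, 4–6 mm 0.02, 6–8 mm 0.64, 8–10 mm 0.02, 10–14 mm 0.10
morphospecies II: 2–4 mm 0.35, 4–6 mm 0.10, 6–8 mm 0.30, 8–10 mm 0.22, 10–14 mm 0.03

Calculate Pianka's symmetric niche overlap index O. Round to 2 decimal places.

Σ p₁ᵢp₂ᵢ = 0.0770 + 0.0020 + 0.1920 + 0.0044 + 0.0030 = 0.2784
Σp_1ᵢ² = 0.22² + 0.02² + 0.64² + 0.02² + 0.10² = 0.0484 + 0.0004 + 0.4096 + 0.0004 + 0.0100 = 0.4688
Σp_2ᵢ² = 0.35² + 0.10² + 0.30² + 0.22² + 0.03² = 0.1225 + 0.0100 + 0.0900 + 0.0484 + 0.0009 = 0.2718
O = 0.2784 / √(0.4688 × 0.2718) = 0.2784 / 0.35696 = 0.7799

0.78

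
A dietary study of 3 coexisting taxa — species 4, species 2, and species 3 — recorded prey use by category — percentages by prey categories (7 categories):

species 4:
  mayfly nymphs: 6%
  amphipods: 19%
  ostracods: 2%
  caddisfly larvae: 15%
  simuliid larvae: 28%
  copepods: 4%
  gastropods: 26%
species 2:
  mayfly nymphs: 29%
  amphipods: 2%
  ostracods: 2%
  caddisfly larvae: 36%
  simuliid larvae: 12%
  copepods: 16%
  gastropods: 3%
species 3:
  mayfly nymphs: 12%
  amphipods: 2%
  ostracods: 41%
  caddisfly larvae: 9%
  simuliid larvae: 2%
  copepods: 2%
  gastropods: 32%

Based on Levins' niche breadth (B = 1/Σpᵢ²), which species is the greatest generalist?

Convert percentages to proportions (divide by 100).
Σp_4ᵢ² = 0.06² + 0.19² + 0.02² + 0.15² + 0.28² + 0.04² + 0.26² = 0.0036 + 0.0361 + 0.0004 + 0.0225 + 0.0784 + 0.0016 + 0.0676 = 0.2102
B_4 = 1 / 0.2102 = 4.7574
Σp_2ᵢ² = 0.29² + 0.02² + 0.02² + 0.36² + 0.12² + 0.16² + 0.03² = 0.0841 + 0.0004 + 0.0004 + 0.1296 + 0.0144 + 0.0256 + 0.0009 = 0.2554
B_2 = 1 / 0.2554 = 3.9154
Σp_3ᵢ² = 0.12² + 0.02² + 0.41² + 0.09² + 0.02² + 0.02² + 0.32² = 0.0144 + 0.0004 + 0.1681 + 0.0081 + 0.0004 + 0.0004 + 0.1024 = 0.2942
B_3 = 1 / 0.2942 = 3.3990
Highest B → broadest niche (most generalist): species 4 (B = 4.76).

species 4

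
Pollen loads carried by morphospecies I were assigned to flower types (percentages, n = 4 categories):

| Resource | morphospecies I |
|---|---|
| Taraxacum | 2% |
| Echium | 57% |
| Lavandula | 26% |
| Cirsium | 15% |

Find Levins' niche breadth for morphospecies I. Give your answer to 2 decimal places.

2.41

Convert percentages to proportions (divide by 100).
Σpᵢ² = 0.02² + 0.57² + 0.26² + 0.15² = 0.0004 + 0.3249 + 0.0676 + 0.0225 = 0.4154
B = 1 / 0.4154 = 2.4073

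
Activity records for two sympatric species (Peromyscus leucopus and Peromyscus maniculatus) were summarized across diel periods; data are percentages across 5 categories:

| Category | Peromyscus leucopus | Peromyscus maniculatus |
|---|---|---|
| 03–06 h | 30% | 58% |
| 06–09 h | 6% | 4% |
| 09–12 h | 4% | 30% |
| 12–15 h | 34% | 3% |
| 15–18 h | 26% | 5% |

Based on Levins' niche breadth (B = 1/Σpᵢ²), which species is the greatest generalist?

Peromyscus leucopus

Convert percentages to proportions (divide by 100).
Σp_leucᵢ² = 0.30² + 0.06² + 0.04² + 0.34² + 0.26² = 0.0900 + 0.0036 + 0.0016 + 0.1156 + 0.0676 = 0.2784
B_leuc = 1 / 0.2784 = 3.5920
Σp_maniᵢ² = 0.58² + 0.04² + 0.30² + 0.03² + 0.05² = 0.3364 + 0.0016 + 0.0900 + 0.0009 + 0.0025 = 0.4314
B_mani = 1 / 0.4314 = 2.3180
Highest B → broadest niche (most generalist): Peromyscus leucopus (B = 3.59).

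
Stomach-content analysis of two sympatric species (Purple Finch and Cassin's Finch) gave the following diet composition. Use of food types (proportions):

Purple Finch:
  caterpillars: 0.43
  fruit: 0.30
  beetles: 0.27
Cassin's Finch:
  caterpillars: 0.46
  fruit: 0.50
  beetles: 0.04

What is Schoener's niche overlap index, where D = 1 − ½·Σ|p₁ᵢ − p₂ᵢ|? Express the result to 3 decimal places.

0.770

Σ|p₁ᵢ − p₂ᵢ| = 0.03 + 0.20 + 0.23 = 0.46
D = 1 − ½ × 0.46 = 1 − 0.230 = 0.77000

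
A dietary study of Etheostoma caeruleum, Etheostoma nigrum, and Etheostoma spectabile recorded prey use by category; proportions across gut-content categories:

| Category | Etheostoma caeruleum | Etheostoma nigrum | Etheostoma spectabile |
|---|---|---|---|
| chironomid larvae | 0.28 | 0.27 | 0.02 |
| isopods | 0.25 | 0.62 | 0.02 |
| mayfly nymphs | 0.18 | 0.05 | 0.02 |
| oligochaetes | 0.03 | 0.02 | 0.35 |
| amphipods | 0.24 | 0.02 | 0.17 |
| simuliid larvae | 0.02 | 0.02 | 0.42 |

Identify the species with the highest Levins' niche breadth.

Etheostoma caeruleum

Σp_caerᵢ² = 0.28² + 0.25² + 0.18² + 0.03² + 0.24² + 0.02² = 0.0784 + 0.0625 + 0.0324 + 0.0009 + 0.0576 + 0.0004 = 0.2322
B_caer = 1 / 0.2322 = 4.3066
Σp_nigrᵢ² = 0.27² + 0.62² + 0.05² + 0.02² + 0.02² + 0.02² = 0.0729 + 0.3844 + 0.0025 + 0.0004 + 0.0004 + 0.0004 = 0.4610
B_nigr = 1 / 0.4610 = 2.1692
Σp_specᵢ² = 0.02² + 0.02² + 0.02² + 0.35² + 0.17² + 0.42² = 0.0004 + 0.0004 + 0.0004 + 0.1225 + 0.0289 + 0.1764 = 0.3290
B_spec = 1 / 0.3290 = 3.0395
Highest B → broadest niche (most generalist): Etheostoma caeruleum (B = 4.31).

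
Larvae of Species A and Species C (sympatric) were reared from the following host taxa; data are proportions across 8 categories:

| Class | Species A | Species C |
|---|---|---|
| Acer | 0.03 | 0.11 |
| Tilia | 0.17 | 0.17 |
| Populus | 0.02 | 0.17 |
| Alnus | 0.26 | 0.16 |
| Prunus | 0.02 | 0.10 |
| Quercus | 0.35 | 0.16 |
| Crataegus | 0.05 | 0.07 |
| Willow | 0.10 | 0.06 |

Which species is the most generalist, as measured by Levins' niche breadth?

Species C

Σp_Aᵢ² = 0.03² + 0.17² + 0.02² + 0.26² + 0.02² + 0.35² + 0.05² + 0.10² = 0.0009 + 0.0289 + 0.0004 + 0.0676 + 0.0004 + 0.1225 + 0.0025 + 0.0100 = 0.2332
B_A = 1 / 0.2332 = 4.2882
Σp_Cᵢ² = 0.11² + 0.17² + 0.17² + 0.16² + 0.10² + 0.16² + 0.07² + 0.06² = 0.0121 + 0.0289 + 0.0289 + 0.0256 + 0.0100 + 0.0256 + 0.0049 + 0.0036 = 0.1396
B_C = 1 / 0.1396 = 7.1633
Highest B → broadest niche (most generalist): Species C (B = 7.16).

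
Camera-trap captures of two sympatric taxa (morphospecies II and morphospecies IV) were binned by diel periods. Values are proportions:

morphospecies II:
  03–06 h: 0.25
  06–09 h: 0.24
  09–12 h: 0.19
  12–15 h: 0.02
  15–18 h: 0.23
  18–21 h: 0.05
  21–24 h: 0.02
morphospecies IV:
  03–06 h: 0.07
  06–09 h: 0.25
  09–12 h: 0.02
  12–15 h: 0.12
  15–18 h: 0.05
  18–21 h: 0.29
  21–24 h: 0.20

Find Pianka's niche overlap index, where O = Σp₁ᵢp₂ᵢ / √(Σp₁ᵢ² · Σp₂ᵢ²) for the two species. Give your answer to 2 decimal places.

0.54

Σ p₁ᵢp₂ᵢ = 0.0175 + 0.0600 + 0.0038 + 0.0024 + 0.0115 + 0.0145 + 0.0040 = 0.1137
Σp_1ᵢ² = 0.25² + 0.24² + 0.19² + 0.02² + 0.23² + 0.05² + 0.02² = 0.0625 + 0.0576 + 0.0361 + 0.0004 + 0.0529 + 0.0025 + 0.0004 = 0.2124
Σp_2ᵢ² = 0.07² + 0.25² + 0.02² + 0.12² + 0.05² + 0.29² + 0.20² = 0.0049 + 0.0625 + 0.0004 + 0.0144 + 0.0025 + 0.0841 + 0.0400 = 0.2088
O = 0.1137 / √(0.2124 × 0.2088) = 0.1137 / 0.21059 = 0.5399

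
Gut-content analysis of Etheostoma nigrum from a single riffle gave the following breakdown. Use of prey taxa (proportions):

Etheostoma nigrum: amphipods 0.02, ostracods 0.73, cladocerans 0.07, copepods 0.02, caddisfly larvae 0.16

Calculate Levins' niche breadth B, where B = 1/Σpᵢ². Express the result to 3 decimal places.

1.772

Σpᵢ² = 0.02² + 0.73² + 0.07² + 0.02² + 0.16² = 0.0004 + 0.5329 + 0.0049 + 0.0004 + 0.0256 = 0.5642
B = 1 / 0.5642 = 1.77242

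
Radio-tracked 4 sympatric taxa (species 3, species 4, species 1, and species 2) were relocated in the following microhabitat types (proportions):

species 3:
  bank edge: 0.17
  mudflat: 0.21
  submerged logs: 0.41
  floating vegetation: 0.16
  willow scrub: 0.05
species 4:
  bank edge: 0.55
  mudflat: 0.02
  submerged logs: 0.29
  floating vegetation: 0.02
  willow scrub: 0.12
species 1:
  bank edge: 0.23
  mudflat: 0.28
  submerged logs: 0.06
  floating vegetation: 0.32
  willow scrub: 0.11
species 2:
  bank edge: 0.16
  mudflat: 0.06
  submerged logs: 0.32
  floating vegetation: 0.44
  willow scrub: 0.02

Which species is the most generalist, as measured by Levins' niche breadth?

Σp_3ᵢ² = 0.17² + 0.21² + 0.41² + 0.16² + 0.05² = 0.0289 + 0.0441 + 0.1681 + 0.0256 + 0.0025 = 0.2692
B_3 = 1 / 0.2692 = 3.7147
Σp_4ᵢ² = 0.55² + 0.02² + 0.29² + 0.02² + 0.12² = 0.3025 + 0.0004 + 0.0841 + 0.0004 + 0.0144 = 0.4018
B_4 = 1 / 0.4018 = 2.4888
Σp_1ᵢ² = 0.23² + 0.28² + 0.06² + 0.32² + 0.11² = 0.0529 + 0.0784 + 0.0036 + 0.1024 + 0.0121 = 0.2494
B_1 = 1 / 0.2494 = 4.0096
Σp_2ᵢ² = 0.16² + 0.06² + 0.32² + 0.44² + 0.02² = 0.0256 + 0.0036 + 0.1024 + 0.1936 + 0.0004 = 0.3256
B_2 = 1 / 0.3256 = 3.0713
Highest B → broadest niche (most generalist): species 1 (B = 4.01).

species 1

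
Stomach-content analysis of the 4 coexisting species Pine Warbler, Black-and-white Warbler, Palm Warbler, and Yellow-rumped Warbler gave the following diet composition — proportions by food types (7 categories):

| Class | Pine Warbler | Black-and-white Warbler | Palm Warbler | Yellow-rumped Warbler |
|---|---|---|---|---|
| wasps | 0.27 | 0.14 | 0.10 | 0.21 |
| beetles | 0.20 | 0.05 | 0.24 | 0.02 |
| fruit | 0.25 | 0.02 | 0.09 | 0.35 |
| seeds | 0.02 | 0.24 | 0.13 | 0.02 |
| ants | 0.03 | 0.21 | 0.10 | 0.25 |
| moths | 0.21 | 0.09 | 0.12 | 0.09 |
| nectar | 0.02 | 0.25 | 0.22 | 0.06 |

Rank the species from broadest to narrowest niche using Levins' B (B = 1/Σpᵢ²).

Palm Warbler > Black-and-white Warbler > Pine Warbler > Yellow-rumped Warbler

Σp_Pineᵢ² = 0.27² + 0.20² + 0.25² + 0.02² + 0.03² + 0.21² + 0.02² = 0.0729 + 0.0400 + 0.0625 + 0.0004 + 0.0009 + 0.0441 + 0.0004 = 0.2212
B_Pine = 1 / 0.2212 = 4.5208
Σp_Blacᵢ² = 0.14² + 0.05² + 0.02² + 0.24² + 0.21² + 0.09² + 0.25² = 0.0196 + 0.0025 + 0.0004 + 0.0576 + 0.0441 + 0.0081 + 0.0625 = 0.1948
B_Blac = 1 / 0.1948 = 5.1335
Σp_Palmᵢ² = 0.10² + 0.24² + 0.09² + 0.13² + 0.10² + 0.12² + 0.22² = 0.0100 + 0.0576 + 0.0081 + 0.0169 + 0.0100 + 0.0144 + 0.0484 = 0.1654
B_Palm = 1 / 0.1654 = 6.0459
Σp_Yellᵢ² = 0.21² + 0.02² + 0.35² + 0.02² + 0.25² + 0.09² + 0.06² = 0.0441 + 0.0004 + 0.1225 + 0.0004 + 0.0625 + 0.0081 + 0.0036 = 0.2416
B_Yell = 1 / 0.2416 = 4.1391
Ranking by B (broadest → narrowest): Palm Warbler (6.05) > Black-and-white Warbler (5.13) > Pine Warbler (4.52) > Yellow-rumped Warbler (4.14)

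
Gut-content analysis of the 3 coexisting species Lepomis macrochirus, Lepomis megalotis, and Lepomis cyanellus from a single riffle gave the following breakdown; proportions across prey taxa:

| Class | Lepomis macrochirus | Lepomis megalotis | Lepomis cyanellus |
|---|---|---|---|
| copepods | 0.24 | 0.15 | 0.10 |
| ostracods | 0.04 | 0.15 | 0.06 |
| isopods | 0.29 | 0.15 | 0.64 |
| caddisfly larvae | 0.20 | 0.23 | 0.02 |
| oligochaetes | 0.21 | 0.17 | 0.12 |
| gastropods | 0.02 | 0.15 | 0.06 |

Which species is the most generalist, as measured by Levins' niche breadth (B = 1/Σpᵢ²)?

Lepomis megalotis

Σp_macrᵢ² = 0.24² + 0.04² + 0.29² + 0.20² + 0.21² + 0.02² = 0.0576 + 0.0016 + 0.0841 + 0.0400 + 0.0441 + 0.0004 = 0.2278
B_macr = 1 / 0.2278 = 4.3898
Σp_megaᵢ² = 0.15² + 0.15² + 0.15² + 0.23² + 0.17² + 0.15² = 0.0225 + 0.0225 + 0.0225 + 0.0529 + 0.0289 + 0.0225 = 0.1718
B_mega = 1 / 0.1718 = 5.8207
Σp_cyanᵢ² = 0.10² + 0.06² + 0.64² + 0.02² + 0.12² + 0.06² = 0.0100 + 0.0036 + 0.4096 + 0.0004 + 0.0144 + 0.0036 = 0.4416
B_cyan = 1 / 0.4416 = 2.2645
Highest B → broadest niche (most generalist): Lepomis megalotis (B = 5.82).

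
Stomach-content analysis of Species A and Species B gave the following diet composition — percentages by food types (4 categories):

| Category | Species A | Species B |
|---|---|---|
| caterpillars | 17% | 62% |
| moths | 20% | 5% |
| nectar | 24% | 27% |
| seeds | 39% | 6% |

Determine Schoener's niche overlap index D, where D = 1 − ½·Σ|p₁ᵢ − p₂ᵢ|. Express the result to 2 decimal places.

0.52

Convert percentages to proportions (divide by 100).
Σ|p₁ᵢ − p₂ᵢ| = 0.45 + 0.15 + 0.03 + 0.33 = 0.96
D = 1 − ½ × 0.96 = 1 − 0.480 = 0.5200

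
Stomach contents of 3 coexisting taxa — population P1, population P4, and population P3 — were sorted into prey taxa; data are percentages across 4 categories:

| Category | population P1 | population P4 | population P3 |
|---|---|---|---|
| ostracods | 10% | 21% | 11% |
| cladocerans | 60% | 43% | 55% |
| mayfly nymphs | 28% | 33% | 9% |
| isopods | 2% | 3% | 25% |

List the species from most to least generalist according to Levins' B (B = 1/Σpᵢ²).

Convert percentages to proportions (divide by 100).
Σp_P1ᵢ² = 0.10² + 0.60² + 0.28² + 0.02² = 0.0100 + 0.3600 + 0.0784 + 0.0004 = 0.4488
B_P1 = 1 / 0.4488 = 2.2282
Σp_P4ᵢ² = 0.21² + 0.43² + 0.33² + 0.03² = 0.0441 + 0.1849 + 0.1089 + 0.0009 = 0.3388
B_P4 = 1 / 0.3388 = 2.9516
Σp_P3ᵢ² = 0.11² + 0.55² + 0.09² + 0.25² = 0.0121 + 0.3025 + 0.0081 + 0.0625 = 0.3852
B_P3 = 1 / 0.3852 = 2.5961
Ranking by B (broadest → narrowest): population P4 (2.95) > population P3 (2.60) > population P1 (2.23)

population P4 > population P3 > population P1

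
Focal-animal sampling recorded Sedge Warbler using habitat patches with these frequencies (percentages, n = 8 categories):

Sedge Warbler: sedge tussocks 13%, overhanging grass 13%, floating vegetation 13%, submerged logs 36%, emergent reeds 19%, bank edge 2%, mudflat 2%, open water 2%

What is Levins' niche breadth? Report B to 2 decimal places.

Convert percentages to proportions (divide by 100).
Σpᵢ² = 0.13² + 0.13² + 0.13² + 0.36² + 0.19² + 0.02² + 0.02² + 0.02² = 0.0169 + 0.0169 + 0.0169 + 0.1296 + 0.0361 + 0.0004 + 0.0004 + 0.0004 = 0.2176
B = 1 / 0.2176 = 4.5956

4.60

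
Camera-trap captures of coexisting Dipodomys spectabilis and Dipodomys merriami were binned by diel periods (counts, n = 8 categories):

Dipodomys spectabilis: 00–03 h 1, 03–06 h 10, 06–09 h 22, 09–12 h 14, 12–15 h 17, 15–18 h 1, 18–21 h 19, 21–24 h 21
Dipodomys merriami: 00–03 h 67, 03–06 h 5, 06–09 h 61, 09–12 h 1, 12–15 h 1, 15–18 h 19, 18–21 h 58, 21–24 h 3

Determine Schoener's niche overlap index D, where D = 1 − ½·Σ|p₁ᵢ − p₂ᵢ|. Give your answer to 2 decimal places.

0.46

Proportions for Dipodomys spectabilis (n=105): 1/105=0.0095, 10/105=0.0952, 22/105=0.2095, 14/105=0.1333, 17/105=0.1619, 1/105=0.0095, 19/105=0.1810, 21/105=0.2000
Proportions for Dipodomys merriami (n=215): 67/215=0.3116, 5/215=0.0233, 61/215=0.2837, 1/215=0.0047, 1/215=0.0047, 19/215=0.0884, 58/215=0.2698, 3/215=0.0140
Σ|p₁ᵢ − p₂ᵢ| = 0.3021 + 0.0719 + 0.0742 + 0.1286 + 0.1572 + 0.0789 + 0.0888 + 0.1860 = 1.0877
D = 1 − ½ × 1.0877 = 1 − 0.54385 = 0.45615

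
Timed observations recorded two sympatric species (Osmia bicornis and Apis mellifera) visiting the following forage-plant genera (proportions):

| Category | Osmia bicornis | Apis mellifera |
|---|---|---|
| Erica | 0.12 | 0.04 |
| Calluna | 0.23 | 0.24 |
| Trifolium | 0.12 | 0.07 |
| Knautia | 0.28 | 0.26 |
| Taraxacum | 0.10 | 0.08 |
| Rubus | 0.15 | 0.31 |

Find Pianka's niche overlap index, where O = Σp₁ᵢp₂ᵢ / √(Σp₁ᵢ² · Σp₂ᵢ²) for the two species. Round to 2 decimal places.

0.92

Σ p₁ᵢp₂ᵢ = 0.0048 + 0.0552 + 0.0084 + 0.0728 + 0.0080 + 0.0465 = 0.1957
Σp_1ᵢ² = 0.12² + 0.23² + 0.12² + 0.28² + 0.10² + 0.15² = 0.0144 + 0.0529 + 0.0144 + 0.0784 + 0.0100 + 0.0225 = 0.1926
Σp_2ᵢ² = 0.04² + 0.24² + 0.07² + 0.26² + 0.08² + 0.31² = 0.0016 + 0.0576 + 0.0049 + 0.0676 + 0.0064 + 0.0961 = 0.2342
O = 0.1957 / √(0.1926 × 0.2342) = 0.1957 / 0.21238 = 0.9215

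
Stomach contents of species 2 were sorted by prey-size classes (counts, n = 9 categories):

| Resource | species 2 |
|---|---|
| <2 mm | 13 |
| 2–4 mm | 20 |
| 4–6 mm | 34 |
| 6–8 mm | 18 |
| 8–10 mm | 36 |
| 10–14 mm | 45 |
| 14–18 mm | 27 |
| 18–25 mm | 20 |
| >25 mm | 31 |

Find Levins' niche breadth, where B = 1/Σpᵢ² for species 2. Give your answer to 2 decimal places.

7.98

Proportions for species 2 (n=244): 13/244=0.0533, 20/244=0.0820, 34/244=0.1393, 18/244=0.0738, 36/244=0.1475, 45/244=0.1844, 27/244=0.1107, 20/244=0.0820, 31/244=0.1270
Σpᵢ² = 0.0533² + 0.0820² + 0.1393² + 0.0738² + 0.1475² + 0.1844² + 0.1107² + 0.0820² + 0.1270² = 0.002841 + 0.006724 + 0.019404 + 0.005446 + 0.021756 + 0.034003 + 0.012254 + 0.006724 + 0.016129 = 0.125281
B = 1 / 0.125281 = 7.9821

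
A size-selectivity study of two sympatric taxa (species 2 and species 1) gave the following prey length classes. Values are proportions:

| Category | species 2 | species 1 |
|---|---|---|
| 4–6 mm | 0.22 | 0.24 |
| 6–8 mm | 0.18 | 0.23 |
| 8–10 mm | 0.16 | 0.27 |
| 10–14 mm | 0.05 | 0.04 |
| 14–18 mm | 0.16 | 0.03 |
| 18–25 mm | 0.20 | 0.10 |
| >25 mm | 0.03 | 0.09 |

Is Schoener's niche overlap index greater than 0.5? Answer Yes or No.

Yes

Σ|p₁ᵢ − p₂ᵢ| = 0.02 + 0.05 + 0.11 + 0.01 + 0.13 + 0.10 + 0.06 = 0.48
D = 1 − ½ × 0.48 = 1 − 0.240 = 0.7600
D = 0.7600 > 0.5 → Yes.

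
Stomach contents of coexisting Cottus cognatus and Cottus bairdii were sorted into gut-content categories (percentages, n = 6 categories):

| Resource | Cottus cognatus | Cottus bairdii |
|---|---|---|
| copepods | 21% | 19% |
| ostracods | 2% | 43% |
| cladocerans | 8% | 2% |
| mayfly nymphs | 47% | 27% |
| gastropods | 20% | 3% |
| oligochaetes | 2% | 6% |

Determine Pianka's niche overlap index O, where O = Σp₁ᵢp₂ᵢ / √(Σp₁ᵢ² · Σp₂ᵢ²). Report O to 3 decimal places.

0.603

Convert percentages to proportions (divide by 100).
Σ p₁ᵢp₂ᵢ = 0.0399 + 0.0086 + 0.0016 + 0.1269 + 0.0060 + 0.0012 = 0.1842
Σp_1ᵢ² = 0.21² + 0.02² + 0.08² + 0.47² + 0.20² + 0.02² = 0.0441 + 0.0004 + 0.0064 + 0.2209 + 0.0400 + 0.0004 = 0.3122
Σp_2ᵢ² = 0.19² + 0.43² + 0.02² + 0.27² + 0.03² + 0.06² = 0.0361 + 0.1849 + 0.0004 + 0.0729 + 0.0009 + 0.0036 = 0.2988
O = 0.1842 / √(0.3122 × 0.2988) = 0.1842 / 0.305427 = 0.60309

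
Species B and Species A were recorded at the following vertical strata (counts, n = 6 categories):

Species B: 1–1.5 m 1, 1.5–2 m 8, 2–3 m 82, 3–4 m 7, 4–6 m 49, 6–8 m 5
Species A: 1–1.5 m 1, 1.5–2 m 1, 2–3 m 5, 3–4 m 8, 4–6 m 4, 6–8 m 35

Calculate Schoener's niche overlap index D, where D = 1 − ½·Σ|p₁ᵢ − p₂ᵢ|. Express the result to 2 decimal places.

0.27

Proportions for Species B (n=152): 1/152=0.0066, 8/152=0.0526, 82/152=0.5395, 7/152=0.0461, 49/152=0.3224, 5/152=0.0329
Proportions for Species A (n=54): 1/54=0.0185, 1/54=0.0185, 5/54=0.0926, 8/54=0.1481, 4/54=0.0741, 35/54=0.6481
Σ|p₁ᵢ − p₂ᵢ| = 0.0119 + 0.0341 + 0.4469 + 0.1020 + 0.2483 + 0.6152 = 1.4584
D = 1 − ½ × 1.4584 = 1 − 0.72920 = 0.27080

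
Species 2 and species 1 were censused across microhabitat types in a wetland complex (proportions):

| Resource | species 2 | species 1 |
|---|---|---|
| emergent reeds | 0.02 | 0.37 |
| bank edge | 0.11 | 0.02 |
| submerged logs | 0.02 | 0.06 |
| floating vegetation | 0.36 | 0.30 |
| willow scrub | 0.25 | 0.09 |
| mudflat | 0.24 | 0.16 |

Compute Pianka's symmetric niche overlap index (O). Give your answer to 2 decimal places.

Σ p₁ᵢp₂ᵢ = 0.0074 + 0.0022 + 0.0012 + 0.1080 + 0.0225 + 0.0384 = 0.1797
Σp_1ᵢ² = 0.02² + 0.11² + 0.02² + 0.36² + 0.25² + 0.24² = 0.0004 + 0.0121 + 0.0004 + 0.1296 + 0.0625 + 0.0576 = 0.2626
Σp_2ᵢ² = 0.37² + 0.02² + 0.06² + 0.30² + 0.09² + 0.16² = 0.1369 + 0.0004 + 0.0036 + 0.0900 + 0.0081 + 0.0256 = 0.2646
O = 0.1797 / √(0.2626 × 0.2646) = 0.1797 / 0.26360 = 0.6817

0.68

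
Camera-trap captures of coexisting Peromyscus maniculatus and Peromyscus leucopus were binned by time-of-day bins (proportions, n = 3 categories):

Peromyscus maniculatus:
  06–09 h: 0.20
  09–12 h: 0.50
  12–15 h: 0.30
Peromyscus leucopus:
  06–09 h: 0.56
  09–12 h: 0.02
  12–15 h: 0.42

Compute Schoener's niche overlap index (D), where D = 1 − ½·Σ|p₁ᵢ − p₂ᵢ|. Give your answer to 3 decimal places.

Σ|p₁ᵢ − p₂ᵢ| = 0.36 + 0.48 + 0.12 = 0.96
D = 1 − ½ × 0.96 = 1 − 0.480 = 0.52000

0.520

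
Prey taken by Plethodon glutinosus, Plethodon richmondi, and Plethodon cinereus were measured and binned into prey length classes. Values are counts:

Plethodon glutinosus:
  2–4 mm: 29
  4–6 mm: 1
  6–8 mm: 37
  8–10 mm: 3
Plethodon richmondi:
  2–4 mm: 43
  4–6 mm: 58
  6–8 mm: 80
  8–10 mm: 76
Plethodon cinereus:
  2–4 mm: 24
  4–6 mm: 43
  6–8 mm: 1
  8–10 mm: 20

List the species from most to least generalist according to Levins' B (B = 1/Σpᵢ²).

Plethodon richmondi > Plethodon cinereus > Plethodon glutinosus

Proportions for Plethodon glutinosus (n=70): 29/70=0.4143, 1/70=0.0143, 37/70=0.5286, 3/70=0.0429
Proportions for Plethodon richmondi (n=257): 43/257=0.1673, 58/257=0.2257, 80/257=0.3113, 76/257=0.2957
Proportions for Plethodon cinereus (n=88): 24/88=0.2727, 43/88=0.4886, 1/88=0.0114, 20/88=0.2273
Σp_glutᵢ² = 0.4143² + 0.0143² + 0.5286² + 0.0429² = 0.171644 + 0.000204 + 0.279418 + 0.001840 = 0.453106
B_glut = 1 / 0.453106 = 2.2070
Σp_richᵢ² = 0.1673² + 0.2257² + 0.3113² + 0.2957² = 0.027989 + 0.050940 + 0.096908 + 0.087438 = 0.263275
B_rich = 1 / 0.263275 = 3.7983
Σp_cineᵢ² = 0.2727² + 0.4886² + 0.0114² + 0.2273² = 0.074365 + 0.238730 + 0.000130 + 0.051665 = 0.364890
B_cine = 1 / 0.364890 = 2.7406
Ranking by B (broadest → narrowest): Plethodon richmondi (3.80) > Plethodon cinereus (2.74) > Plethodon glutinosus (2.21)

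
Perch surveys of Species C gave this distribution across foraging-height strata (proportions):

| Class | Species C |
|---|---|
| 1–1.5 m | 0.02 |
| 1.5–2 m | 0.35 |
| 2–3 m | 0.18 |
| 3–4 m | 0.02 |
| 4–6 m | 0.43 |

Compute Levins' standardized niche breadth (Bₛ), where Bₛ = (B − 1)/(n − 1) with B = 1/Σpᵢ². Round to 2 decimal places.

0.48

Σpᵢ² = 0.02² + 0.35² + 0.18² + 0.02² + 0.43² = 0.0004 + 0.1225 + 0.0324 + 0.0004 + 0.1849 = 0.3406
B = 1 / 0.3406 = 2.9360
Bₛ = (B − 1)/(n − 1) = (2.9360 − 1)/(5 − 1) = 1.9360/4 = 0.4840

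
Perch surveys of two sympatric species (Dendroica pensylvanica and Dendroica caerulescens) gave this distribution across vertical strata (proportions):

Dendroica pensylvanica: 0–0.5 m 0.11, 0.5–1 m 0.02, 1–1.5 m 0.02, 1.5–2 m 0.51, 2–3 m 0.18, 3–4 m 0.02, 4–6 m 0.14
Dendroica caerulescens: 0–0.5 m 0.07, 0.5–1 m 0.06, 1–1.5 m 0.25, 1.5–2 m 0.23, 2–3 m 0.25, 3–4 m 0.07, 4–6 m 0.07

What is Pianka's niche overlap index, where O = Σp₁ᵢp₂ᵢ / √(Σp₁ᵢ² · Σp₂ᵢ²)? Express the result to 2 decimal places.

Σ p₁ᵢp₂ᵢ = 0.0077 + 0.0012 + 0.0050 + 0.1173 + 0.0450 + 0.0014 + 0.0098 = 0.1874
Σp_1ᵢ² = 0.11² + 0.02² + 0.02² + 0.51² + 0.18² + 0.02² + 0.14² = 0.0121 + 0.0004 + 0.0004 + 0.2601 + 0.0324 + 0.0004 + 0.0196 = 0.3254
Σp_2ᵢ² = 0.07² + 0.06² + 0.25² + 0.23² + 0.25² + 0.07² + 0.07² = 0.0049 + 0.0036 + 0.0625 + 0.0529 + 0.0625 + 0.0049 + 0.0049 = 0.1962
O = 0.1874 / √(0.3254 × 0.1962) = 0.1874 / 0.25267 = 0.7417

0.74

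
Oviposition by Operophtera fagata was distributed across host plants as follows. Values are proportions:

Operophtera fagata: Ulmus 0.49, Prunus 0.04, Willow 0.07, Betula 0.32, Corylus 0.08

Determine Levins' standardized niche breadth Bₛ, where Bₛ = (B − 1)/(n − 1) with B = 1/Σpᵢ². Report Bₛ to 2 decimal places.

0.45

Σpᵢ² = 0.49² + 0.04² + 0.07² + 0.32² + 0.08² = 0.2401 + 0.0016 + 0.0049 + 0.1024 + 0.0064 = 0.3554
B = 1 / 0.3554 = 2.8137
Bₛ = (B − 1)/(n − 1) = (2.8137 − 1)/(5 − 1) = 1.8137/4 = 0.4534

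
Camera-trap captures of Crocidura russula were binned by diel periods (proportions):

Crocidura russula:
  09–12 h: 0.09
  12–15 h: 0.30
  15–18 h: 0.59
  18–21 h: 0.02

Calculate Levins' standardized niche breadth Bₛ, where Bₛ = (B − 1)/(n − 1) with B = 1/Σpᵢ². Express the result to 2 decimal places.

Σpᵢ² = 0.09² + 0.30² + 0.59² + 0.02² = 0.0081 + 0.0900 + 0.3481 + 0.0004 = 0.4466
B = 1 / 0.4466 = 2.2391
Bₛ = (B − 1)/(n − 1) = (2.2391 − 1)/(4 − 1) = 1.2391/3 = 0.4130

0.41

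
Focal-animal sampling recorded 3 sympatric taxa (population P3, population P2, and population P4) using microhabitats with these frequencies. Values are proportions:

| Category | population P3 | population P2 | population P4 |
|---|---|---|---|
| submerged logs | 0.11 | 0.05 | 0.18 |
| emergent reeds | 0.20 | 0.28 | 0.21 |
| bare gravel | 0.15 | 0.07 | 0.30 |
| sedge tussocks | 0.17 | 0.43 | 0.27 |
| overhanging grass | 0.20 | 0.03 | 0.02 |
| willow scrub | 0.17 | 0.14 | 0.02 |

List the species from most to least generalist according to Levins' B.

population P3 > population P4 > population P2

Σp_P3ᵢ² = 0.11² + 0.20² + 0.15² + 0.17² + 0.20² + 0.17² = 0.0121 + 0.0400 + 0.0225 + 0.0289 + 0.0400 + 0.0289 = 0.1724
B_P3 = 1 / 0.1724 = 5.8005
Σp_P2ᵢ² = 0.05² + 0.28² + 0.07² + 0.43² + 0.03² + 0.14² = 0.0025 + 0.0784 + 0.0049 + 0.1849 + 0.0009 + 0.0196 = 0.2912
B_P2 = 1 / 0.2912 = 3.4341
Σp_P4ᵢ² = 0.18² + 0.21² + 0.30² + 0.27² + 0.02² + 0.02² = 0.0324 + 0.0441 + 0.0900 + 0.0729 + 0.0004 + 0.0004 = 0.2402
B_P4 = 1 / 0.2402 = 4.1632
Ranking by B (broadest → narrowest): population P3 (5.80) > population P4 (4.16) > population P2 (3.43)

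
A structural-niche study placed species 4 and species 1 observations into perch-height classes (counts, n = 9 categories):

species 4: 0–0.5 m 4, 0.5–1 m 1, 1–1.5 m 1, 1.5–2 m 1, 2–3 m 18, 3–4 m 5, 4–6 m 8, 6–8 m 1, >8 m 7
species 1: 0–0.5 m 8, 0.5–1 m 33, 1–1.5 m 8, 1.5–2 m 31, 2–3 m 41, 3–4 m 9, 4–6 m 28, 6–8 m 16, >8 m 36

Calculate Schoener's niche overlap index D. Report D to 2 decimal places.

Proportions for species 4 (n=46): 4/46=0.0870, 1/46=0.0217, 1/46=0.0217, 1/46=0.0217, 18/46=0.3913, 5/46=0.1087, 8/46=0.1739, 1/46=0.0217, 7/46=0.1522
Proportions for species 1 (n=210): 8/210=0.0381, 33/210=0.1571, 8/210=0.0381, 31/210=0.1476, 41/210=0.1952, 9/210=0.0429, 28/210=0.1333, 16/210=0.0762, 36/210=0.1714
Σ|p₁ᵢ − p₂ᵢ| = 0.0489 + 0.1354 + 0.0164 + 0.1259 + 0.1961 + 0.0658 + 0.0406 + 0.0545 + 0.0192 = 0.7028
D = 1 − ½ × 0.7028 = 1 − 0.35140 = 0.64860

0.65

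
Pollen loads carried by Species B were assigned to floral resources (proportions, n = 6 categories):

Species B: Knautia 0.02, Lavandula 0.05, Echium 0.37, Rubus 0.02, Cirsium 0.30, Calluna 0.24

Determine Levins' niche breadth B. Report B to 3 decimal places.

Σpᵢ² = 0.02² + 0.05² + 0.37² + 0.02² + 0.30² + 0.24² = 0.0004 + 0.0025 + 0.1369 + 0.0004 + 0.0900 + 0.0576 = 0.2878
B = 1 / 0.2878 = 3.47464

3.475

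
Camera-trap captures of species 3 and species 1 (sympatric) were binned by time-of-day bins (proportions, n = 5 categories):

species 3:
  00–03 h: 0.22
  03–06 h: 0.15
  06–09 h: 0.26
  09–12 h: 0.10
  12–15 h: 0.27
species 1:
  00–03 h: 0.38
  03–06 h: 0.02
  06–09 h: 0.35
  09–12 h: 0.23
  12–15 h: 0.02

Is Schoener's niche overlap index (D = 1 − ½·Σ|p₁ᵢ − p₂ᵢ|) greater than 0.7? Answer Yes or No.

Σ|p₁ᵢ − p₂ᵢ| = 0.16 + 0.13 + 0.09 + 0.13 + 0.25 = 0.76
D = 1 − ½ × 0.76 = 1 − 0.380 = 0.6200
D = 0.6200 < 0.7 → No.

No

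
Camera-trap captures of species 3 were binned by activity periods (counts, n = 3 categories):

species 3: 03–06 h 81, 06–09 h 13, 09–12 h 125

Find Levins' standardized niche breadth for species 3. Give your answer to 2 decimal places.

Proportions for species 3 (n=219): 81/219=0.3699, 13/219=0.0594, 125/219=0.5708
Σpᵢ² = 0.3699² + 0.0594² + 0.5708² = 0.136826 + 0.003528 + 0.325813 = 0.466167
B = 1 / 0.466167 = 2.1452
Bₛ = (B − 1)/(n − 1) = (2.1452 − 1)/(3 − 1) = 1.1452/2 = 0.5726

0.57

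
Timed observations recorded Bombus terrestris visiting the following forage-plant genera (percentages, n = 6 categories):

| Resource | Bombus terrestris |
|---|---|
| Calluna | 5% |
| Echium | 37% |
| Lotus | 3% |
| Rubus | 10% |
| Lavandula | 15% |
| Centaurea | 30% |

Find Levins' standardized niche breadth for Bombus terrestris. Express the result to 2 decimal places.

Convert percentages to proportions (divide by 100).
Σpᵢ² = 0.05² + 0.37² + 0.03² + 0.10² + 0.15² + 0.30² = 0.0025 + 0.1369 + 0.0009 + 0.0100 + 0.0225 + 0.0900 = 0.2628
B = 1 / 0.2628 = 3.8052
Bₛ = (B − 1)/(n − 1) = (3.8052 − 1)/(6 − 1) = 2.8052/5 = 0.5610

0.56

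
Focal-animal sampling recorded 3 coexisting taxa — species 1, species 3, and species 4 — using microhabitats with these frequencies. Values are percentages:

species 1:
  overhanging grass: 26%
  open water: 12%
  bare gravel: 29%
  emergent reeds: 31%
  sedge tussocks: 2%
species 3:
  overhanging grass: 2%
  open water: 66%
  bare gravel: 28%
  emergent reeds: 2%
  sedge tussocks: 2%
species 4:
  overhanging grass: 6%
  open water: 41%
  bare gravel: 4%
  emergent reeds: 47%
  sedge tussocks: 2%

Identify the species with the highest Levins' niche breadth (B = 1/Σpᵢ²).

species 1

Convert percentages to proportions (divide by 100).
Σp_1ᵢ² = 0.26² + 0.12² + 0.29² + 0.31² + 0.02² = 0.0676 + 0.0144 + 0.0841 + 0.0961 + 0.0004 = 0.2626
B_1 = 1 / 0.2626 = 3.8081
Σp_3ᵢ² = 0.02² + 0.66² + 0.28² + 0.02² + 0.02² = 0.0004 + 0.4356 + 0.0784 + 0.0004 + 0.0004 = 0.5152
B_3 = 1 / 0.5152 = 1.9410
Σp_4ᵢ² = 0.06² + 0.41² + 0.04² + 0.47² + 0.02² = 0.0036 + 0.1681 + 0.0016 + 0.2209 + 0.0004 = 0.3946
B_4 = 1 / 0.3946 = 2.5342
Highest B → broadest niche (most generalist): species 1 (B = 3.81).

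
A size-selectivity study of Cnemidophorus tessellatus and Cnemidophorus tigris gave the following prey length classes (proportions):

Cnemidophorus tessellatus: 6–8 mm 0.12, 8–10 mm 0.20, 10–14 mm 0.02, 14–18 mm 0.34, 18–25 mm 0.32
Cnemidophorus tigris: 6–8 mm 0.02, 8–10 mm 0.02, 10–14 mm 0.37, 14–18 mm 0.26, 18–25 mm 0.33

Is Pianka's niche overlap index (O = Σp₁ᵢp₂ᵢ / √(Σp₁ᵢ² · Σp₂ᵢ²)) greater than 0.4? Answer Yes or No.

Yes

Σ p₁ᵢp₂ᵢ = 0.0024 + 0.0040 + 0.0074 + 0.0884 + 0.1056 = 0.2078
Σp_1ᵢ² = 0.12² + 0.20² + 0.02² + 0.34² + 0.32² = 0.0144 + 0.0400 + 0.0004 + 0.1156 + 0.1024 = 0.2728
Σp_2ᵢ² = 0.02² + 0.02² + 0.37² + 0.26² + 0.33² = 0.0004 + 0.0004 + 0.1369 + 0.0676 + 0.1089 = 0.3142
O = 0.2078 / √(0.2728 × 0.3142) = 0.2078 / 0.29277 = 0.7098
O = 0.7098 > 0.4 → Yes.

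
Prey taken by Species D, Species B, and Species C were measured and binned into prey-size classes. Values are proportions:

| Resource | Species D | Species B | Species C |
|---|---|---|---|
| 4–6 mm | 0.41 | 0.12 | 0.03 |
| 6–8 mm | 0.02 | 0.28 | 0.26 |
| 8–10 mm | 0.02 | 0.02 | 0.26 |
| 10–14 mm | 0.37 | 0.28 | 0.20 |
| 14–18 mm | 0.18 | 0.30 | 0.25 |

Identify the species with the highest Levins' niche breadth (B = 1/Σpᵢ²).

Species C

Σp_Dᵢ² = 0.41² + 0.02² + 0.02² + 0.37² + 0.18² = 0.1681 + 0.0004 + 0.0004 + 0.1369 + 0.0324 = 0.3382
B_D = 1 / 0.3382 = 2.9568
Σp_Bᵢ² = 0.12² + 0.28² + 0.02² + 0.28² + 0.30² = 0.0144 + 0.0784 + 0.0004 + 0.0784 + 0.0900 = 0.2616
B_B = 1 / 0.2616 = 3.8226
Σp_Cᵢ² = 0.03² + 0.26² + 0.26² + 0.20² + 0.25² = 0.0009 + 0.0676 + 0.0676 + 0.0400 + 0.0625 = 0.2386
B_C = 1 / 0.2386 = 4.1911
Highest B → broadest niche (most generalist): Species C (B = 4.19).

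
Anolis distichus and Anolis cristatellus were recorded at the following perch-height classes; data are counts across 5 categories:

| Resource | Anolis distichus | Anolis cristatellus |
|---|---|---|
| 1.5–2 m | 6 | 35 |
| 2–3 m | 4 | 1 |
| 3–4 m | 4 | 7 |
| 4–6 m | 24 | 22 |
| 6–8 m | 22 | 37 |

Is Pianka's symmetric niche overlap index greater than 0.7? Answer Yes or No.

Proportions for Anolis distichus (n=60): 6/60=0.1000, 4/60=0.0667, 4/60=0.0667, 24/60=0.4000, 22/60=0.3667
Proportions for Anolis cristatellus (n=102): 35/102=0.3431, 1/102=0.0098, 7/102=0.0686, 22/102=0.2157, 37/102=0.3627
Σ p₁ᵢp₂ᵢ = 0.034310 + 0.000654 + 0.004576 + 0.086280 + 0.133002 = 0.258822
Σp_1ᵢ² = 0.1000² + 0.0667² + 0.0667² + 0.4000² + 0.3667² = 0.010000 + 0.004449 + 0.004449 + 0.160000 + 0.134469 = 0.313367
Σp_2ᵢ² = 0.3431² + 0.0098² + 0.0686² + 0.2157² + 0.3627² = 0.117718 + 0.000096 + 0.004706 + 0.046526 + 0.131551 = 0.300597
O = 0.258822 / √(0.313367 × 0.300597) = 0.258822 / 0.3069156 = 0.8433
O = 0.8433 > 0.7 → Yes.

Yes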